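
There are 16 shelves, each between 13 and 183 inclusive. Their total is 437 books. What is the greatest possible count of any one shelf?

183

Maximizing one value means minimizing the remaining 15.
The other 15 contribute at least 15 × 13 = 195, leaving at most 437 − 195 = 242.
But each shelf is capped at 183, so the maximum is 183.
Achievable: one at 183 and the other 15 totalling 254, which fits since 15 × 13 ≤ 254 ≤ 15 × 183.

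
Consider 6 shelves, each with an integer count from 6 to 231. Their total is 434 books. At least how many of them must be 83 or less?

Let j be the number exceeding 83. Then the total is ≥ 84·j + 6·(6 − j) = 36 + 78j.
So 78j ≤ 398 and j ≤ 5; hence at least 6 − 5 = 1 are ≤ 83.
Exactly 1 works: 1 value at 6 and 5 at 84 total 426; raise one of the low values by 8 (still ≤ 83) to hit 434.

1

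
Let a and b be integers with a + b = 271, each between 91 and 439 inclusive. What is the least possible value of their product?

16380

Since a + b is fixed, pushing one of them to its bound minimizes the product.
The extreme feasible split is a = 91, b = 180, giving ab = 16380.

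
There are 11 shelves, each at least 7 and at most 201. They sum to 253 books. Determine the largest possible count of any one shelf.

183

To make one shelf as large as possible, make the other 10 as small as possible.
The other 10 contribute at least 10 × 7 = 70, leaving at most 253 − 70 = 183.
Since 183 ≤ 201, this is achievable: one at 183 and 10 at 7.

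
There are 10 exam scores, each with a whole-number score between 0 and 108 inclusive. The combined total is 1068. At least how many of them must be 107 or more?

If only k of them are at least 107, the other 10 − k are at most 106, so the total is at most k·108 + (10 − k)·106.
This must reach 1068, so k·108 + (10 − k)·106 ≥ 1068, giving k ≥ 4.
Exactly 4 works: 4 values at 108 and 6 at 106 total 1068.

4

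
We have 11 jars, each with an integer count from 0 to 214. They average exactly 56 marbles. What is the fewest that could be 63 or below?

2

The total is 11 × 56 = 616.
Each value above 63 is at least 64, contributing at least 64 − 0 = 64 above the floor 0.
The sum exceeds the floor total 0 by 616, so at most ⌊616/64⌋ = 9 exceed 63, and at least 2 are ≤ 63.
Exactly 2 works: 2 values at 0 and 9 at 64 total 576; raise one of the low values by 40 (still ≤ 63) to hit 616.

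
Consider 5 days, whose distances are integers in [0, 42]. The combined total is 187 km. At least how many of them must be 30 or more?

4

If only k of them are at least 30, the other 5 − k are at most 29, so the total is at most k·42 + (5 − k)·29.
This must reach 187, so k·42 + (5 − k)·29 ≥ 187, giving k ≥ 4.
Exactly 4 works: 4 values at 42 and 1 at 29 total 197; lower one of the high values by 10 (still ≥ 30) to hit 187.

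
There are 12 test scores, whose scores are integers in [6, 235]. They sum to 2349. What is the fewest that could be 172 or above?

If only k of them are at least 172, the other 12 − k are at most 171, so the total is at most k·235 + (12 − k)·171.
This must reach 2349, so k·235 + (12 − k)·171 ≥ 2349, giving k ≥ 5.
Exactly 5 works: 5 values at 235 and 7 at 171 total 2372; lower one of the high values by 23 (still ≥ 172) to hit 2349.

5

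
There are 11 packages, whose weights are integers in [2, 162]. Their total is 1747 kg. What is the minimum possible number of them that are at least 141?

Each value short of 141 is at most 140, costing at least 162 − 140 = 22 against the maximum total of 1782.
We can afford to lose at most 1782 − 1747 = 35, so at most ⌊35/22⌋ = 1 fall short, and at least 10 are ≥ 141.
Exactly 10 works: 10 values at 162 and 1 at 140 total 1760; lower one of the high values by 13 (still ≥ 141) to hit 1747.

10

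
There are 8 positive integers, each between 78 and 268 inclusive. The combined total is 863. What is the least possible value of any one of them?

To make one integer as small as possible, make the other 7 as large as possible.
The other 7 can take up 7 × 268 = 1876 ≥ 863 − 78, so one integer can sit at its floor of 78.
Achievable: one at 78 and the other 7 totalling 785, which fits since 7 × 78 ≤ 785 ≤ 7 × 268.

78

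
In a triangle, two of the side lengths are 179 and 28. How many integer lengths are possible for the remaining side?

55

The triangle inequality gives |179 − 28| < c < 179 + 28, i.e. 151 < c < 207.
So c can be any integer from 152 to 206: 55 values.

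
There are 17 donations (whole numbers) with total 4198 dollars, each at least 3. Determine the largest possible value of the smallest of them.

246

If every one of the 17 were at least 247, the total would be at least 17 × 247 = 4199 > 4198.
Equality holds with 1 value of 246 and 16 values of 247.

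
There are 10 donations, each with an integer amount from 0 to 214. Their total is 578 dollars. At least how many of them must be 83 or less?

If only k of them are at most 83, the other 10 − k are at least 84, so the total is at least (10 − k)·84 + k·0.
This is ≤ 578, so (10 − k)·84 + 0k ≤ 578, which gives k ≥ 4.
Exactly 4 works: 4 values at 0 and 6 at 84 total 504; raise one of the low values by 74 (still ≤ 83) to hit 578.

4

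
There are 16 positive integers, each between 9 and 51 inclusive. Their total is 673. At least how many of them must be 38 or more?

If only k of them are at least 38, the other 16 − k are at most 37, so the total is at most k·51 + (16 − k)·37.
This must reach 673, so k·51 + (16 − k)·37 ≥ 673, giving k ≥ 6.
Exactly 6 works: 6 values at 51 and 10 at 37 total 676; lower one of the high values by 3 (still ≥ 38) to hit 673.

6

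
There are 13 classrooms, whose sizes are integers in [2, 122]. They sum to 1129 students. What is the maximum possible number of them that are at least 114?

9

With k values at 114 or above and the rest at least 2, the sum is at least 26 + 112k.
Since the sum is 1129, we need 112k ≤ 1103, i.e. k ≤ 9.
k = 9 is achieved by 9 values at 114 and 4 at 2, total 1034; add 95 to one value (staying below 114) to reach 1129.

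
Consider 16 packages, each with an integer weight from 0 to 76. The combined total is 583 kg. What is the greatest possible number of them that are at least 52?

11

With k values at 52 or above and the rest at least 0, the sum is at least 0 + 52k.
Since the sum is 583, we need 52k ≤ 583, i.e. k ≤ 11.
k = 11 is achieved by 11 values at 52 and 5 at 0, total 572; add 11 to one value (staying below 52) to reach 583.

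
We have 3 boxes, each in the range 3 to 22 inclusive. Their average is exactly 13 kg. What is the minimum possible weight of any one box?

Minimizing one value means maximizing the remaining 2.
The total is 3 × 13 = 39.
The other 2 can take up 2 × 22 = 44 ≥ 39 − 3, so one box can sit at its floor of 3.
Achievable: one at 3 and the other 2 totalling 36, which fits since 2 × 3 ≤ 36 ≤ 2 × 22.

3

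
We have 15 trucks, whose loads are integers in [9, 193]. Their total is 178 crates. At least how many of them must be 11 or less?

1

Let j be the number exceeding 11. Then the total is ≥ 12·j + 9·(15 − j) = 135 + 3j.
So 3j ≤ 43 and j ≤ 14; hence at least 15 − 14 = 1 are ≤ 11.
Exactly 1 works: 1 value at 9 and 14 at 12 total 177; raise one of the low values by 1 (still ≤ 11) to hit 178.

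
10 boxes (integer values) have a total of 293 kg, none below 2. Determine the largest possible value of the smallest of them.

29

The 10 values sum to 293, so their minimum is at most ⌊293/10⌋ = 29.
Equality holds with 7 values of 29 and 3 values of 30.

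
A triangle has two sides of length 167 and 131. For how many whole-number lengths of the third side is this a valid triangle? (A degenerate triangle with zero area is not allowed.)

The triangle inequality gives |167 − 131| < c < 167 + 131, i.e. 36 < c < 298.
So c can be any integer from 37 to 297: 261 values.

261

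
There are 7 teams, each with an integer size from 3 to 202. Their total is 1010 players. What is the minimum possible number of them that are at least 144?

Suppose at most 7 − j of them reach 144; then j values are ≤ 143 and the rest ≤ 202.
The total is then ≤ 143·j + 202·(7 − j) = 1414 − 59j. For this to be ≥ 1010 we need j ≤ 6, so at least 7 − 6 = 1 must reach 144.
Exactly 1 works: 1 value at 202 and 6 at 143 total 1060; lower one of the high values by 50 (still ≥ 144) to hit 1010.

1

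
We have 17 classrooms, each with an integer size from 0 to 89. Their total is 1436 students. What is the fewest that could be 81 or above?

If only k of them are at least 81, the other 17 − k are at most 80, so the total is at most k·89 + (17 − k)·80.
This must reach 1436, so k·89 + (17 − k)·80 ≥ 1436, giving k ≥ 9.
Exactly 9 works: 9 values at 89 and 8 at 80 total 1441; lower one of the high values by 5 (still ≥ 81) to hit 1436.

9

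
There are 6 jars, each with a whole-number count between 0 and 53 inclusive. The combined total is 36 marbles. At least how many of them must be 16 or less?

Let j be the number exceeding 16. Then the total is ≥ 17·j + 0·(6 − j) = 0 + 17j.
So 17j ≤ 36 and j ≤ 2; hence at least 6 − 2 = 4 are ≤ 16.
Exactly 4 works: 4 values at 0 and 2 at 17 total 34; raise one of the low values by 2 (still ≤ 16) to hit 36.

4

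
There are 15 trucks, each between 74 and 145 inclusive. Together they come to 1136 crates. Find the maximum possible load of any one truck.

100

Maximizing one value means minimizing the remaining 14.
The other 14 contribute at least 14 × 74 = 1036, leaving at most 1136 − 1036 = 100.
Since 100 ≤ 145, this is achievable: one at 100 and 14 at 74.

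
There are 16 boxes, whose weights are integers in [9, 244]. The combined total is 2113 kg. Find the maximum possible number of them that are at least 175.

With k values at 175 or above and the rest at least 9, the sum is at least 144 + 166k.
Since the sum is 2113, we need 166k ≤ 1969, i.e. k ≤ 11.
k = 11 is achieved by 11 values at 175 and 5 at 9, total 1970; add 143 to one value (staying below 175) to reach 2113.

11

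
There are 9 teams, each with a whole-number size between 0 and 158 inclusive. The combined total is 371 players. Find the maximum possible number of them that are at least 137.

If k of the values are ≥ 137, the total is ≥ 137k + 0(9 − k).
Setting 137k + 0(9 − k) ≤ 371 gives 137k ≤ 371, so k ≤ 2.
k = 2 is achieved by 2 values at 137 and 7 at 0, total 274; add 97 to one value (staying below 137) to reach 371.

2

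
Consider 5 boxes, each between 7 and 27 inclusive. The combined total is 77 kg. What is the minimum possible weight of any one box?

7

To make one box as small as possible, make the other 4 as large as possible.
The other 4 can take up 4 × 27 = 108 ≥ 77 − 7, so one box can sit at its floor of 7.
Achievable: one at 7 and the other 4 totalling 70, which fits since 4 × 7 ≤ 70 ≤ 4 × 27.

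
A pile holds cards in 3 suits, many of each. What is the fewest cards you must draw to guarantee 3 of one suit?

7

You could draw 2 of every suit without reaching 3 of any — 6 in all.
One more forces 3 of some suit, so 6 + 1 = 7.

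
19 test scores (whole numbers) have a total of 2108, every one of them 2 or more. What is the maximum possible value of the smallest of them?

110

The average is 2108/19 < 111, so some value is ≤ 110.
Equality holds with 1 value of 110 and 18 values of 111.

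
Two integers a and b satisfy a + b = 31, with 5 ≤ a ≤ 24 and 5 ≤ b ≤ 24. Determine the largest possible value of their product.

ab = a(31 − a) is maximized when a is as near 31/2 as the bounds allow.
Taking a = 15 and b = 16 (both in [5, 24]) gives ab = 240.

240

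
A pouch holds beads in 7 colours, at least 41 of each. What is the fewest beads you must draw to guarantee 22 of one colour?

In the worst case you draw 21 of each of the 7 colours: 7 × 21 = 147.
One more forces 22 of some colour, so 147 + 1 = 148.

148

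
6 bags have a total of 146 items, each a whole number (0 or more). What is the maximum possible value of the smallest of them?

24

The average is 146/6 < 25, so some value is ≤ 24.
Equality holds with 4 values of 24 and 2 values of 25.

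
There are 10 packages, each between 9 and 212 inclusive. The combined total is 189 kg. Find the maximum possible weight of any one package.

108

To make one package as large as possible, make the other 9 as small as possible.
The other 9 contribute at least 9 × 9 = 81, leaving at most 189 − 81 = 108.
Since 108 ≤ 212, this is achievable: one at 108 and 9 at 9.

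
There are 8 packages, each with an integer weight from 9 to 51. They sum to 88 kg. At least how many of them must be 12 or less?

Each value above 12 is at least 13, contributing at least 13 − 9 = 4 above the floor 9.
The sum exceeds the floor total 72 by 16, so at most ⌊16/4⌋ = 4 exceed 12, and at least 4 are ≤ 12.
Exactly 4 works: 4 values at 9 and 4 at 13 total 88.

4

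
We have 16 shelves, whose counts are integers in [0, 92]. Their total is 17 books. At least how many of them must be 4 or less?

13

Let j be the number exceeding 4. Then the total is ≥ 5·j + 0·(16 − j) = 0 + 5j.
So 5j ≤ 17 and j ≤ 3; hence at least 16 − 3 = 13 are ≤ 4.
Exactly 13 works: 13 values at 0 and 3 at 5 total 15; raise one of the low values by 2 (still ≤ 4) to hit 17.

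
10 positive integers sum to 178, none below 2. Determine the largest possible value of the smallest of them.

17

The 10 values sum to 178, so their minimum is at most ⌊178/10⌋ = 17.
Equality holds with 2 values of 17 and 8 values of 18.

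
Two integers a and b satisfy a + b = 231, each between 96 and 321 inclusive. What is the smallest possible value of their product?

12960

For a fixed sum, ab is smallest when a and b are as far apart as possible.
The extreme feasible split is a = 96, b = 135, giving ab = 12960.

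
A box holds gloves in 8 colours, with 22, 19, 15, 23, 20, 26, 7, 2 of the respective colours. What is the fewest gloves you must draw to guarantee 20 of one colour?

120

In the worst case you take as many as possible of each colour without reaching 20: 19 + 19 + 15 + 19 + 19 + 19 + 7 + 2 = 119.
The next one must give 20 of some colour, so 119 + 1 = 120.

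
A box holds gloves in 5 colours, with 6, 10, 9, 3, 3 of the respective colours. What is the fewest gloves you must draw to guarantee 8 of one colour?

27

In the worst case you take as many as possible of each colour without reaching 8: 6 + 7 + 7 + 3 + 3 = 26.
The next one must give 8 of some colour, so 26 + 1 = 27.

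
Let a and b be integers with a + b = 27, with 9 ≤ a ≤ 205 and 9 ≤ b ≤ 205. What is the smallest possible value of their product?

162

Since a + b is fixed, pushing one of them to its bound minimizes the product.
The extreme feasible split is a = 9, b = 18, giving ab = 162.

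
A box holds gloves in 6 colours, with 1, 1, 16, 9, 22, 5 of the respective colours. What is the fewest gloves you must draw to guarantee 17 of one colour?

49

In the worst case you take as many as possible of each colour without reaching 17: 1 + 1 + 16 + 9 + 16 + 5 = 48.
The next one must give 17 of some colour, so 48 + 1 = 49.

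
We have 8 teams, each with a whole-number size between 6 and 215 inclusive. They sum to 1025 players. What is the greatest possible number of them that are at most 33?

3

Each value at 33 or below falls at least 215 − 33 = 182 short of the ceiling 215.
The ceiling total is 8 × 215 = 1720, and we need 1025, so at most ⌊(1720 − 1025)/182⌋ = 3 can be that low.
k = 3 is achieved by 3 values at 33 and 5 at 215, total 1174; lower one of the 215's by 149 (still > 33) to reach 1025.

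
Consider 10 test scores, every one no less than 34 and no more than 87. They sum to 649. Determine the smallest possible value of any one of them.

34

To make one score as small as possible, make the other 9 as large as possible.
The other 9 can take up 9 × 87 = 783 ≥ 649 − 34, so one score can sit at its floor of 34.
Achievable: one at 34 and the other 9 totalling 615, which fits since 9 × 34 ≤ 615 ≤ 9 × 87.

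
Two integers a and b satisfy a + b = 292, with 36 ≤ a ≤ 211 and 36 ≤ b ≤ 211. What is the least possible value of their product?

ab = a(292 − a) is concave in a, so over [81, 211] it is minimized at an endpoint.
The extreme feasible split is a = 81, b = 211, giving ab = 17091.

17091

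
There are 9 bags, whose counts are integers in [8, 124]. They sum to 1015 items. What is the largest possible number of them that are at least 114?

8

If k of the values are ≥ 114, the total is ≥ 114k + 8(9 − k).
Setting 114k + 8(9 − k) ≤ 1015 gives 106k ≤ 943, so k ≤ 8.
k = 8 is achieved by 8 values at 114 and 1 at 8, total 920; add 95 to one value (staying below 114) to reach 1015.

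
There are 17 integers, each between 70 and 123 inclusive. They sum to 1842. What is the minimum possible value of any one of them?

70

To make one integer as small as possible, make the other 16 as large as possible.
The other 16 can take up 16 × 123 = 1968 ≥ 1842 − 70, so one integer can sit at its floor of 70.
Achievable: one at 70 and the other 16 totalling 1772, which fits since 16 × 70 ≤ 1772 ≤ 16 × 123.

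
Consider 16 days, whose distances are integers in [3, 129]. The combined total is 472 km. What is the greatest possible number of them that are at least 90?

4

With k values at 90 or above and the rest at least 3, the sum is at least 48 + 87k.
Since the sum is 472, we need 87k ≤ 424, i.e. k ≤ 4.
k = 4 is achieved by 4 values at 90 and 12 at 3, total 396; add 76 to one value (staying below 90) to reach 472.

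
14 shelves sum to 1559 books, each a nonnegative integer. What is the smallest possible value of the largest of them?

112

The average is 1559/14 > 111, so not all 14 can be 111 or less; the largest is ≥ 112.
Taking 9 copies of 111 and 5 copies of 112 gives exactly 1559, so 112 is attained.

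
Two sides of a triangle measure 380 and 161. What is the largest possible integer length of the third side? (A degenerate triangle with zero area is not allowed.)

540

The third side must be less than 380 + 161 = 541.
The largest integer below 541 is 540.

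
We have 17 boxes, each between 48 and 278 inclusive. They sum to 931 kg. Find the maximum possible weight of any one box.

To make one box as large as possible, make the other 16 as small as possible.
The other 16 contribute at least 16 × 48 = 768, leaving at most 931 − 768 = 163.
Since 163 ≤ 278, this is achievable: one at 163 and 16 at 48.

163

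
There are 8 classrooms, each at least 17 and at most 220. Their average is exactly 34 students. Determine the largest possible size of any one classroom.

153

To make one classroom as large as possible, make the other 7 as small as possible.
The total is 8 × 34 = 272.
The other 7 contribute at least 7 × 17 = 119, leaving at most 272 − 119 = 153.
Since 153 ≤ 220, this is achievable: one at 153 and 7 at 17.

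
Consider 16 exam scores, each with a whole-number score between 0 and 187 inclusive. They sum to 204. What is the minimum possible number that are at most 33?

Let j be the number exceeding 33. Then the total is ≥ 34·j + 0·(16 − j) = 0 + 34j.
So 34j ≤ 204 and j ≤ 6; hence at least 16 − 6 = 10 are ≤ 33.
Exactly 10 works: 10 values at 0 and 6 at 34 total 204.

10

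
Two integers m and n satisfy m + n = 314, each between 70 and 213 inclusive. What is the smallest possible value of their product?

21513

Since m + n is fixed, pushing one of them to its bound minimizes the product.
At the endpoint m = 101, n = 314 − 101 = 213, so mn = 101 × 213 = 21513.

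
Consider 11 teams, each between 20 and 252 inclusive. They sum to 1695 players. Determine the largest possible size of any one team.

To make one team as large as possible, make the other 10 as small as possible.
The other 10 contribute at least 10 × 20 = 200, leaving at most 1695 − 200 = 1495.
But each team is capped at 252, so the maximum is 252.
Achievable: one at 252 and the other 10 totalling 1443, which fits since 10 × 20 ≤ 1443 ≤ 10 × 252.

252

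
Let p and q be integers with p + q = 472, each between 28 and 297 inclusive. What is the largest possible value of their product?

For a fixed sum, the product pq is largest when p and q are as close as possible.
Taking p = 236 and q = 236 (both in [28, 297]) gives pq = 55696.

55696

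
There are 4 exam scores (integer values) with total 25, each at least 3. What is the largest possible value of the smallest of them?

6

If every one of the 4 were at least 7, the total would be at least 4 × 7 = 28 > 25.
Achievable: 3 of them at 6 and 1 at 7 total 25.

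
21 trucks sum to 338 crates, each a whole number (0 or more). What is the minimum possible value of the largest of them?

17

If every one of the 21 were at most 16, the total would be at most 21 × 16 = 336 < 338.
Taking 19 copies of 16 and 2 copies of 17 gives exactly 338, so 17 is attained.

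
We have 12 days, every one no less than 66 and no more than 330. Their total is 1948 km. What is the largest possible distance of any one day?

To make one day as large as possible, make the other 11 as small as possible.
The other 11 contribute at least 11 × 66 = 726, leaving at most 1948 − 726 = 1222.
But each day is capped at 330, so the maximum is 330.
Achievable: one at 330 and the other 11 totalling 1618, which fits since 11 × 66 ≤ 1618 ≤ 11 × 330.

330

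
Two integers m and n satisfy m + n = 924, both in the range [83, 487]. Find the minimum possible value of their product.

mn = m(924 − m) is concave in m, so over [437, 487] it is minimized at an endpoint.
The extreme feasible split is m = 437, n = 487, giving mn = 212819.

212819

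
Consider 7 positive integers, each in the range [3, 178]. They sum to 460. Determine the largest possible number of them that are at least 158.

With k values at 158 or above and the rest at least 3, the sum is at least 21 + 155k.
Since the sum is 460, we need 155k ≤ 439, i.e. k ≤ 2.
k = 2 is achieved by 2 values at 158 and 5 at 3, total 331; add 129 to one value (staying below 158) to reach 460.

2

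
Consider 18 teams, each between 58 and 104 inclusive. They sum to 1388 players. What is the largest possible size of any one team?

104

Maximizing one value means minimizing the remaining 17.
The other 17 contribute at least 17 × 58 = 986, leaving at most 1388 − 986 = 402.
But each team is capped at 104, so the maximum is 104.
Achievable: one at 104 and the other 17 totalling 1284, which fits since 17 × 58 ≤ 1284 ≤ 17 × 104.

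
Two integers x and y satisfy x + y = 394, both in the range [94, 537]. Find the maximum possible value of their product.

38809

xy = x(394 − x) is maximized when x is as near 394/2 as the bounds allow.
Taking x = 197 and y = 197 (both in [94, 537]) gives xy = 38809.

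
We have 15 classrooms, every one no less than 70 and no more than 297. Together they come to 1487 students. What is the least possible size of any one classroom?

To make one classroom as small as possible, make the other 14 as large as possible.
The other 14 can take up 14 × 297 = 4158 ≥ 1487 − 70, so one classroom can sit at its floor of 70.
Achievable: one at 70 and the other 14 totalling 1417, which fits since 14 × 70 ≤ 1417 ≤ 14 × 297.

70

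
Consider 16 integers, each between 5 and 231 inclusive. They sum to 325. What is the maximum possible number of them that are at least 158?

1

If k of the values are ≥ 158, the total is ≥ 158k + 5(16 − k).
Setting 158k + 5(16 − k) ≤ 325 gives 153k ≤ 245, so k ≤ 1.
k = 1 is achieved by 1 value at 158 and 15 at 5, total 233; add 92 to one value (staying below 158) to reach 325.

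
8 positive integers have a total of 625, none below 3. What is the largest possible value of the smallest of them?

78

The average is 625/8 < 79, so some value is ≤ 78.
Equality holds with 7 values of 78 and 1 value of 79.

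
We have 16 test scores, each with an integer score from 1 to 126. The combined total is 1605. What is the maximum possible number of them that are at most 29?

Each value at 29 or below falls at least 126 − 29 = 97 short of the ceiling 126.
The ceiling total is 16 × 126 = 2016, and we need 1605, so at most ⌊(2016 − 1605)/97⌋ = 4 can be that low.
k = 4 is achieved by 4 values at 29 and 12 at 126, total 1628; lower one of the 126's by 23 (still > 29) to reach 1605.

4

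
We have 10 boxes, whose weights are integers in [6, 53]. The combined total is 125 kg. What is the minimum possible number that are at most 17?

If only k of them are at most 17, the other 10 − k are at least 18, so the total is at least (10 − k)·18 + k·6.
This is ≤ 125, so (10 − k)·18 + 6k ≤ 125, which gives k ≥ 5.
Exactly 5 works: 5 values at 6 and 5 at 18 total 120; raise one of the low values by 5 (still ≤ 17) to hit 125.

5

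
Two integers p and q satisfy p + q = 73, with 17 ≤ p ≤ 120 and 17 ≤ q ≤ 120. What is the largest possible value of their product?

1332

pq = p(73 − p) is maximized when p is as near 73/2 as the bounds allow.
Taking p = 36 and q = 37 (both in [17, 120]) gives pq = 1332.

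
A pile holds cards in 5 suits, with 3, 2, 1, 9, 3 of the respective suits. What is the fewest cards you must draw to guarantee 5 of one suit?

14

In the worst case you take as many as possible of each suit without reaching 5: 3 + 2 + 1 + 4 + 3 = 13.
The next one must give 5 of some suit, so 13 + 1 = 14.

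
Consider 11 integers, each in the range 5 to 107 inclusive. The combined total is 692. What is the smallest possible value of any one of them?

Minimizing one value means maximizing the remaining 10.
The other 10 can take up 10 × 107 = 1070 ≥ 692 − 5, so one integer can sit at its floor of 5.
Achievable: one at 5 and the other 10 totalling 687, which fits since 10 × 5 ≤ 687 ≤ 10 × 107.

5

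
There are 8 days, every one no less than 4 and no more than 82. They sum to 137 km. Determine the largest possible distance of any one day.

Maximizing one value means minimizing the remaining 7.
The other 7 contribute at least 7 × 4 = 28, leaving at most 137 − 28 = 109.
But each day is capped at 82, so the maximum is 82.
Achievable: one at 82 and the other 7 totalling 55, which fits since 7 × 4 ≤ 55 ≤ 7 × 82.

82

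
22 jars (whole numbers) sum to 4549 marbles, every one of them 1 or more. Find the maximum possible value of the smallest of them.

The average is 4549/22 < 207, so some value is ≤ 206.
Equality holds with 5 values of 206 and 17 values of 207.

206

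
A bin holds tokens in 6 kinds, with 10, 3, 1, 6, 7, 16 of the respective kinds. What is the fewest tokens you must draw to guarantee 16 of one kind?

43

In the worst case you take as many as possible of each kind without reaching 16: 10 + 3 + 1 + 6 + 7 + 15 = 42.
The next one must give 16 of some kind, so 42 + 1 = 43.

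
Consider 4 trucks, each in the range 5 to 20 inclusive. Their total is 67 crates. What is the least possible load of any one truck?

7

To make one truck as small as possible, make the other 3 as large as possible.
The other 3 contribute at most 3 × 20 = 60, leaving at least 67 − 60 = 7.
Since 7 ≥ 5, this is achievable: one at 7 and 3 at 20.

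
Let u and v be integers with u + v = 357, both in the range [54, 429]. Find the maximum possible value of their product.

uv = u(357 − u) is maximized when u is as near 357/2 as the bounds allow.
Taking u = 178 and v = 179 (both in [54, 429]) gives uv = 31862.

31862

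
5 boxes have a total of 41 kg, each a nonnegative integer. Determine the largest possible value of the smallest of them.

8

The average is 41/5 < 9, so some value is ≤ 8.
Taking 4 copies of 8 and 1 copy of 9 gives exactly 41, so 8 is attained.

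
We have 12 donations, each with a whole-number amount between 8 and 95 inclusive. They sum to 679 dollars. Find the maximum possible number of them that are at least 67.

9

Suppose k of them are at least 67. Those contribute at least 67 each and the other 12 − k at least 8 each.
So the total is at least 67k + 8(12 − k) = 96 + 59k. This must be ≤ 679, giving k ≤ 9.
k = 9 is achieved by 9 values at 67 and 3 at 8, total 627; add 52 to one value (staying below 67) to reach 679.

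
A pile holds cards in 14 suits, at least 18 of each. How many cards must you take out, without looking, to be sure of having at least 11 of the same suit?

141

In the worst case you draw 10 of each of the 14 suits: 14 × 10 = 140.
One more forces 11 of some suit, so 140 + 1 = 141.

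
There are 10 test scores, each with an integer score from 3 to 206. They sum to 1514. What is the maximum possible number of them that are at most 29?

Each value at 29 or below falls at least 206 − 29 = 177 short of the ceiling 206.
The ceiling total is 10 × 206 = 2060, and we need 1514, so at most ⌊(2060 − 1514)/177⌋ = 3 can be that low.
k = 3 is achieved by 3 values at 29 and 7 at 206, total 1529; lower one of the 206's by 15 (still > 29) to reach 1514.

3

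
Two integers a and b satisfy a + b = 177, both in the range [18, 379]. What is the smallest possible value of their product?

For a fixed sum, ab is smallest when a and b are as far apart as possible.
At the endpoint a = 18, b = 177 − 18 = 159, so ab = 18 × 159 = 2862.

2862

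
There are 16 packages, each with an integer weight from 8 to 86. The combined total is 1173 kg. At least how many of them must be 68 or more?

6

Suppose at most 16 − j of them reach 68; then j values are ≤ 67 and the rest ≤ 86.
The total is then ≤ 67·j + 86·(16 − j) = 1376 − 19j. For this to be ≥ 1173 we need j ≤ 10, so at least 16 − 10 = 6 must reach 68.
Exactly 6 works: 6 values at 86 and 10 at 67 total 1186; lower one of the high values by 13 (still ≥ 68) to hit 1173.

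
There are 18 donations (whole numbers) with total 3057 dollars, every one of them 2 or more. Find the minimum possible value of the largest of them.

170

If every one of the 18 were at most 169, the total would be at most 18 × 169 = 3042 < 3057.
Achievable: 15 of them at 170 and 3 at 169 total 3057.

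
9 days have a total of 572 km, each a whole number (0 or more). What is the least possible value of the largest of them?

64

The 9 values sum to 572, so their maximum is at least ⌈572/9⌉ = 64.
Achievable: 5 of them at 64 and 4 at 63 total 572.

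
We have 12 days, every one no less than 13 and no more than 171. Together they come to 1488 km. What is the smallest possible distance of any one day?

13

To make one day as small as possible, make the other 11 as large as possible.
The other 11 can take up 11 × 171 = 1881 ≥ 1488 − 13, so one day can sit at its floor of 13.
Achievable: one at 13 and the other 11 totalling 1475, which fits since 11 × 13 ≤ 1475 ≤ 11 × 171.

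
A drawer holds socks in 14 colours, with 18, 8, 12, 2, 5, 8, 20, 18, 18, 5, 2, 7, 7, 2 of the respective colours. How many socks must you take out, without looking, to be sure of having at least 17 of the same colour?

In the worst case you take as many as possible of each colour without reaching 17: 16 + 8 + 12 + 2 + 5 + 8 + 16 + 16 + 16 + 5 + 2 + 7 + 7 + 2 = 122.
The next one must give 17 of some colour, so 122 + 1 = 123.

123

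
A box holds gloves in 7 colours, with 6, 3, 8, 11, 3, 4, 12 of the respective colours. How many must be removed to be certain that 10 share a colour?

In the worst case you take as many as possible of each colour without reaching 10: 6 + 3 + 8 + 9 + 3 + 4 + 9 = 42.
The next one must give 10 of some colour, so 42 + 1 = 43.

43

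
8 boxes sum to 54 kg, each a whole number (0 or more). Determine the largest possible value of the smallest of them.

6

The 8 values sum to 54, so their minimum is at most ⌊54/8⌋ = 6.
Achievable: 2 of them at 6 and 6 at 7 total 54.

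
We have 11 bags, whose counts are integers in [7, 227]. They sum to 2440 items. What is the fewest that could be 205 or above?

Suppose at most 11 − j of them reach 205; then j values are ≤ 204 and the rest ≤ 227.
The total is then ≤ 204·j + 227·(11 − j) = 2497 − 23j. For this to be ≥ 2440 we need j ≤ 2, so at least 11 − 2 = 9 must reach 205.
Exactly 9 works: 9 values at 227 and 2 at 204 total 2451; lower one of the high values by 11 (still ≥ 205) to hit 2440.

9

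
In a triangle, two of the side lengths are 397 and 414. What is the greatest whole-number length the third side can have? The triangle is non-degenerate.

810

The third side must be less than 397 + 414 = 811.
The largest integer below 811 is 810.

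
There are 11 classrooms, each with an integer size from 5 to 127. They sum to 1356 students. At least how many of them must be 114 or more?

9

Each value short of 114 is at most 113, costing at least 127 − 113 = 14 against the maximum total of 1397.
We can afford to lose at most 1397 − 1356 = 41, so at most ⌊41/14⌋ = 2 fall short, and at least 9 are ≥ 114.
Exactly 9 works: 9 values at 127 and 2 at 113 total 1369; lower one of the high values by 13 (still ≥ 114) to hit 1356.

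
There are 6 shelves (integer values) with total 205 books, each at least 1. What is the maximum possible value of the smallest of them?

34

The average is 205/6 < 35, so some value is ≤ 34.
Taking 5 copies of 34 and 1 copy of 35 gives exactly 205, so 34 is attained.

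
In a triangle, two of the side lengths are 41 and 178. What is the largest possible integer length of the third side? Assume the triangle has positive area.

218

The third side must be less than 41 + 178 = 219.
The largest integer below 219 is 218.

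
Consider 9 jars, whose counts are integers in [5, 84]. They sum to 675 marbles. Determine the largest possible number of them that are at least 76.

8

Suppose k of them are at least 76. Those contribute at least 76 each and the other 9 − k at least 5 each.
So the total is at least 76k + 5(9 − k) = 45 + 71k. This must be ≤ 675, giving k ≤ 8.
k = 8 is achieved by 8 values at 76 and 1 at 5, total 613; add 62 to one value (staying below 76) to reach 675.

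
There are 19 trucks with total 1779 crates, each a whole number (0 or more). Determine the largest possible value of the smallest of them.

93

The 19 values sum to 1779, so their minimum is at most ⌊1779/19⌋ = 93.
Achievable: 7 of them at 93 and 12 at 94 total 1779.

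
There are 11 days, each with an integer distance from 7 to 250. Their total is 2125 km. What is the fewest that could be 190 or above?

1

Each value short of 190 is at most 189, costing at least 250 − 189 = 61 against the maximum total of 2750.
We can afford to lose at most 2750 − 2125 = 625, so at most ⌊625/61⌋ = 10 fall short, and at least 1 are ≥ 190.
Exactly 1 works: 1 value at 250 and 10 at 189 total 2140; lower one of the high values by 15 (still ≥ 190) to hit 2125.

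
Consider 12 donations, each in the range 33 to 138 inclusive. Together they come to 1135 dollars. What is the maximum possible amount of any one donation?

138

To make one donation as large as possible, make the other 11 as small as possible.
The other 11 contribute at least 11 × 33 = 363, leaving at most 1135 − 363 = 772.
But each donation is capped at 138, so the maximum is 138.
Achievable: one at 138 and the other 11 totalling 997, which fits since 11 × 33 ≤ 997 ≤ 11 × 138.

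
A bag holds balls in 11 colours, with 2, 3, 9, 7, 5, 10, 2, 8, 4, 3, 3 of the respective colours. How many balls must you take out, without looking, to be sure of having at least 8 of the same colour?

In the worst case you take as many as possible of each colour without reaching 8: 2 + 3 + 7 + 7 + 5 + 7 + 2 + 7 + 4 + 3 + 3 = 50.
The next one must give 8 of some colour, so 50 + 1 = 51.

51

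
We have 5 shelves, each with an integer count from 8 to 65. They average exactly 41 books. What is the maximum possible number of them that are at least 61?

The total is 5 × 41 = 205.
If k of the values are ≥ 61, the total is ≥ 61k + 8(5 − k).
Setting 61k + 8(5 − k) ≤ 205 gives 53k ≤ 165, so k ≤ 3.
k = 3 is achieved by 3 values at 61 and 2 at 8, total 199; add 6 to one value (staying below 61) to reach 205.

3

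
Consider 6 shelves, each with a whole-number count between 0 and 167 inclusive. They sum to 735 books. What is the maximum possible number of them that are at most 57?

2

Suppose k of them are at most 57. Those contribute at most 57 each and the rest at most 167 each.
So the total is at most 57k + 167(6 − k) = 1002 − 110k. This must still be ≥ 735, so k ≤ 2.
k = 2 is achieved by 2 values at 57 and 4 at 167, total 782; lower one of the 167's by 47 (still > 57) to reach 735.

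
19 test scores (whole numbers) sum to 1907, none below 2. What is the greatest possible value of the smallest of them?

100

The 19 values sum to 1907, so their minimum is at most ⌊1907/19⌋ = 100.
Taking 12 copies of 100 and 7 copies of 101 gives exactly 1907, so 100 is attained.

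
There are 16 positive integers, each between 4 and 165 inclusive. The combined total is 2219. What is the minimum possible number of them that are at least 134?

Each value short of 134 is at most 133, costing at least 165 − 133 = 32 against the maximum total of 2640.
We can afford to lose at most 2640 − 2219 = 421, so at most ⌊421/32⌋ = 13 fall short, and at least 3 are ≥ 134.
Exactly 3 works: 3 values at 165 and 13 at 133 total 2224; lower one of the high values by 5 (still ≥ 134) to hit 2219.

3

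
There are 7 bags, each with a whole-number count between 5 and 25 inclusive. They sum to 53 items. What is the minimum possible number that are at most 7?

1

Let j be the number exceeding 7. Then the total is ≥ 8·j + 5·(7 − j) = 35 + 3j.
So 3j ≤ 18 and j ≤ 6; hence at least 7 − 6 = 1 are ≤ 7.
Exactly 1 works: 1 value at 5 and 6 at 8 total 53.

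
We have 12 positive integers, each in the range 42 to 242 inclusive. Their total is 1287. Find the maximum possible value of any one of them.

Maximizing one value means minimizing the remaining 11.
The other 11 contribute at least 11 × 42 = 462, leaving at most 1287 − 462 = 825.
But each integer is capped at 242, so the maximum is 242.
Achievable: one at 242 and the other 11 totalling 1045, which fits since 11 × 42 ≤ 1045 ≤ 11 × 242.

242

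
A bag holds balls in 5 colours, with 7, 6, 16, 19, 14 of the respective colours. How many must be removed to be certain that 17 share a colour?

60

In the worst case you take as many as possible of each colour without reaching 17: 7 + 6 + 16 + 16 + 14 = 59.
The next one must give 17 of some colour, so 59 + 1 = 60.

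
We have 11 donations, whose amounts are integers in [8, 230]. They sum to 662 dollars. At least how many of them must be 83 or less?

Let j be the number exceeding 83. Then the total is ≥ 84·j + 8·(11 − j) = 88 + 76j.
So 76j ≤ 574 and j ≤ 7; hence at least 11 − 7 = 4 are ≤ 83.
Exactly 4 works: 4 values at 8 and 7 at 84 total 620; raise one of the low values by 42 (still ≤ 83) to hit 662.

4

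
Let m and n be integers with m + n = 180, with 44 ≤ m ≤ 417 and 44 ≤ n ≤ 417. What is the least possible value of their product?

For a fixed sum, mn is smallest when m and n are as far apart as possible.
The extreme feasible split is m = 44, n = 136, giving mn = 5984.

5984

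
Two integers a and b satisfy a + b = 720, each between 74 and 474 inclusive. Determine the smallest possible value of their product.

For a fixed sum, ab is smallest when a and b are as far apart as possible.
At the endpoint a = 246, b = 720 − 246 = 474, so ab = 246 × 474 = 116604.

116604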